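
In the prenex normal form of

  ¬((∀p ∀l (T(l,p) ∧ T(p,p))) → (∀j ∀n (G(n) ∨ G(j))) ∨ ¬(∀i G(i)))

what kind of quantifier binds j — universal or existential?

Eliminate → and ↔ using ¬ and ∨.
  ¬(¬(∀p ∀l (T(l,p) ∧ T(p,p))) ∨ (∀j ∀n (G(n) ∨ G(j))) ∨ ¬(∀i G(i)))
Drive negations inward (¬∀x A ≡ ∃x ¬A, ¬∃x A ≡ ∀x ¬A, De Morgan for ∧/∨):
  (∀p ∀l (T(l,p) ∧ T(p,p))) ∧ (∃j ∃n (¬G(n) ∧ ¬G(j))) ∧ (∀i G(i))
All bound variables are already distinct, so no renaming is needed.
Pull the quantifiers to the front (each side's bound variable is not free in the other side):
  ∀p ∀l ∃j ∃n ∀i (T(l,p) ∧ T(p,p) ∧ ¬G(n) ∧ ¬G(j) ∧ G(i))
The quantifier ∀j sits under an odd number of negations (counting the antecedent side of each →), so it flips to ∃j.

existential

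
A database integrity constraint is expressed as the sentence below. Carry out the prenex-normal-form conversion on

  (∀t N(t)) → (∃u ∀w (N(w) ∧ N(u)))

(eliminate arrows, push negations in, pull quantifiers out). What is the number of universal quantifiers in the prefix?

First replace A → B with ¬A ∨ B.
  ¬(∀t N(t)) ∨ (∃u ∀w (N(w) ∧ N(u)))
Drive negations inward (¬∀x A ≡ ∃x ¬A, ¬∃x A ≡ ∀x ¬A, De Morgan for ∧/∨):
  (∃t ¬N(t)) ∨ (∃u ∀w (N(w) ∧ N(u)))
All bound variables are already distinct, so no renaming is needed.
Extract every quantifier outward, since the variables are now distinct and don't occur free across branches:
  ∃t ∃u ∀w (¬N(t) ∨ N(w) ∧ N(u))
The prefix is ∃t ∃u ∀w: 1 universal, 2 existential.

1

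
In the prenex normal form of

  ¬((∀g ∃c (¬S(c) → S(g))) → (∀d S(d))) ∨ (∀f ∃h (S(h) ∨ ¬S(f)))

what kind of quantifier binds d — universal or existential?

Rewrite implications/biconditionals: A → B as ¬A ∨ B.
  ¬(¬(∀g ∃c (¬¬S(c) ∨ S(g))) ∨ (∀d S(d))) ∨ (∀f ∃h (S(h) ∨ ¬S(f)))
Push ¬ through the quantifiers and connectives to reach negation normal form:
  (∀g ∃c (S(c) ∨ S(g))) ∧ (∃d ¬S(d)) ∨ (∀f ∃h (S(h) ∨ ¬S(f)))
Finally move all quantifiers to the prefix:
  ∀g ∃c ∃d ∀f ∃h ((S(c) ∨ S(g)) ∧ ¬S(d) ∨ S(h) ∨ ¬S(f))
The quantifier ∀d sits under an odd number of negations (counting the antecedent side of each →), so it flips to ∃d.

existential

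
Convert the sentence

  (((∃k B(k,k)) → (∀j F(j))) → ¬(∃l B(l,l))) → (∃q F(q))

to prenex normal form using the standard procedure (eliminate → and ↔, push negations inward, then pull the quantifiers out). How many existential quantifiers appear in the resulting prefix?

Eliminate → and ↔ using ¬ and ∨.
  ¬(¬(¬(∃k B(k,k)) ∨ (∀j F(j))) ∨ ¬(∃l B(l,l))) ∨ (∃q F(q))
Drive negations inward (¬∀x A ≡ ∃x ¬A, ¬∃x A ≡ ∀x ¬A, De Morgan for ∧/∨):
  ((∀k ¬B(k,k)) ∨ (∀j F(j))) ∧ (∃l B(l,l)) ∨ (∃q F(q))
Finally move all quantifiers to the prefix:
  ∀k ∀j ∃l ∃q ((¬B(k,k) ∨ F(j)) ∧ B(l,l) ∨ F(q))
The prefix is ∀k ∀j ∃l ∃q: 2 universal, 2 existential.

2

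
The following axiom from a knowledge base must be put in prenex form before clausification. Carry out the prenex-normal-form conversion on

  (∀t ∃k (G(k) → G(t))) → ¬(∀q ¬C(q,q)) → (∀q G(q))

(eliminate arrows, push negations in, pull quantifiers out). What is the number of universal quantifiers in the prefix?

3

First replace A → B with ¬A ∨ B.
  ¬(∀t ∃k (¬G(k) ∨ G(t))) ∨ ¬¬(∀q ¬C(q,q)) ∨ (∀q G(q))
Push ¬ through the quantifiers and connectives to reach negation normal form:
  (∃t ∀k (G(k) ∧ ¬G(t))) ∨ (∀q ¬C(q,q)) ∨ (∀q G(q))
Give each quantifier a distinct variable: q↦p.
  (∃t ∀k (G(k) ∧ ¬G(t))) ∨ (∀q ¬C(q,q)) ∨ (∀p G(p))
Finally move all quantifiers to the prefix:
  ∃t ∀k ∀q ∀p (G(k) ∧ ¬G(t) ∨ ¬C(q,q) ∨ G(p))
The prefix is ∃t ∀k ∀q ∀p: 3 universal, 1 existential.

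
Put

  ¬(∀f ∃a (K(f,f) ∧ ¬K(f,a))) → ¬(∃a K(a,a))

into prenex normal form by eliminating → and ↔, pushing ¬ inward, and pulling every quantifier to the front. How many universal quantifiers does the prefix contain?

Eliminate → and ↔ using ¬ and ∨.
  ¬¬(∀f ∃a (K(f,f) ∧ ¬K(f,a))) ∨ ¬(∃a K(a,a))
Drive negations inward (¬∀x A ≡ ∃x ¬A, ¬∃x A ≡ ∀x ¬A, De Morgan for ∧/∨):
  (∀f ∃a (K(f,f) ∧ ¬K(f,a))) ∨ (∀a ¬K(a,a))
Standardize variables apart so no two quantifiers bind the same name: a↦x.
  (∀f ∃a (K(f,f) ∧ ¬K(f,a))) ∨ (∀x ¬K(x,x))
Pull the quantifiers to the front (each side's bound variable is not free in the other side):
  ∀f ∃a ∀x (K(f,f) ∧ ¬K(f,a) ∨ ¬K(x,x))
The prefix is ∀f ∃a ∀x: 2 universal, 1 existential.

2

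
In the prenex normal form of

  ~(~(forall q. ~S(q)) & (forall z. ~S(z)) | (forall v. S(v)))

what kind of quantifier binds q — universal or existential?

universal

Move each ¬ inward, flipping quantifiers it crosses:
  ((forall q. ~S(q)) | (exists z. S(z))) & (exists v. ~S(v))
Pull the quantifiers to the front (each side's bound variable is not free in the other side):
  forall q. exists z. exists v. ((~S(q) | S(z)) & ~S(v))
The quantifier forall q sits under an even number of negations, so it remains universal.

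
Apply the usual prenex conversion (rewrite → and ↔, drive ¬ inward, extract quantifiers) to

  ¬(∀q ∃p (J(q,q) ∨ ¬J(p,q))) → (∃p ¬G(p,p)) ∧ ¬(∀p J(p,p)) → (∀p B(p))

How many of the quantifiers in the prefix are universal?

4

First replace A → B with ¬A ∨ B.
  ¬¬(∀q ∃p (J(q,q) ∨ ¬J(p,q))) ∨ ¬((∃p ¬G(p,p)) ∧ ¬(∀p J(p,p))) ∨ (∀p B(p))
Move each ¬ inward, flipping quantifiers it crosses:
  (∀q ∃p (J(q,q) ∨ ¬J(p,q))) ∨ (∀p G(p,p)) ∨ (∀p J(p,p)) ∨ (∀p B(p))
Give each quantifier a distinct variable: p↦y1, p↦x, p↦b.
  (∀q ∃p (J(q,q) ∨ ¬J(p,q))) ∨ (∀y1 G(y1,y1)) ∨ (∀x J(x,x)) ∨ (∀b B(b))
Pull the quantifiers to the front (each side's bound variable is not free in the other side):
  ∀q ∃p ∀y1 ∀x ∀b (J(q,q) ∨ ¬J(p,q) ∨ G(y1,y1) ∨ J(x,x) ∨ B(b))
The prefix is ∀q ∃p ∀y1 ∀x ∀b: 4 universal, 1 existential.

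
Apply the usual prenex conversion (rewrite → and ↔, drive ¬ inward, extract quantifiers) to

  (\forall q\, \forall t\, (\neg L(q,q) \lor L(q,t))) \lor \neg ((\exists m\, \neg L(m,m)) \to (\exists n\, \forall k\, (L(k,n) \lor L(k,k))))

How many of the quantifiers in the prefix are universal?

3

Rewrite implications/biconditionals: A → B as ¬A ∨ B.
  (\forall q\, \forall t\, (\neg L(q,q) \lor L(q,t))) \lor \neg (\neg (\exists m\, \neg L(m,m)) \lor (\exists n\, \forall k\, (L(k,n) \lor L(k,k))))
Move each ¬ inward, flipping quantifiers it crosses:
  (\forall q\, \forall t\, (\neg L(q,q) \lor L(q,t))) \lor (\exists m\, \neg L(m,m)) \land (\forall n\, \exists k\, (\neg L(k,n) \land \neg L(k,k)))
Pull the quantifiers to the front (each side's bound variable is not free in the other side):
  \forall q\, \forall t\, \exists m\, \forall n\, \exists k\, (\neg L(q,q) \lor L(q,t) \lor \neg L(m,m) \land \neg L(k,n) \land \neg L(k,k))
The prefix is \forall q \forall t \exists m \forall n \exists k: 3 universal, 2 existential.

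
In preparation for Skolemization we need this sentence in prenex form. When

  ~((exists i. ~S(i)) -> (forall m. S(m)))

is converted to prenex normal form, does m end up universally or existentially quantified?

existential

Eliminate → and ↔ using ¬ and ∨.
  ~(~(exists i. ~S(i)) | (forall m. S(m)))
Push ¬ through the quantifiers and connectives to reach negation normal form:
  (exists i. ~S(i)) & (exists m. ~S(m))
All bound variables are already distinct, so no renaming is needed.
Finally move all quantifiers to the prefix:
  exists i. exists m. (~S(i) & ~S(m))
The quantifier forall m sits under an odd number of negations (counting the antecedent side of each →), so it flips to exists m.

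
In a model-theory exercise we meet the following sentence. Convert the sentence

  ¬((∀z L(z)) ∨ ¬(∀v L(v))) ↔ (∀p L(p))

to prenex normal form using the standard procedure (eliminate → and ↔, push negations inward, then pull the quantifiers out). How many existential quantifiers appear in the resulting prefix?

3

Eliminate → and ↔ using ¬ and ∨; A ↔ B as (¬A ∨ B) ∧ (¬B ∨ A).
  (¬¬((∀z L(z)) ∨ ¬(∀v L(v))) ∨ (∀p L(p))) ∧ (¬(∀p L(p)) ∨ ¬((∀z L(z)) ∨ ¬(∀v L(v))))
Move each ¬ inward, flipping quantifiers it crosses:
  ((∀z L(z)) ∨ (∃v ¬L(v)) ∨ (∀p L(p))) ∧ ((∃p ¬L(p)) ∨ (∃z ¬L(z)) ∧ (∀v L(v)))
Give each quantifier a distinct variable: p↦r, z↦q, v↦w1.
  ((∀z L(z)) ∨ (∃v ¬L(v)) ∨ (∀p L(p))) ∧ ((∃r ¬L(r)) ∨ (∃q ¬L(q)) ∧ (∀w1 L(w1)))
Pull the quantifiers to the front (each side's bound variable is not free in the other side):
  ∀z ∃v ∀p ∃r ∃q ∀w1 ((L(z) ∨ ¬L(v) ∨ L(p)) ∧ (¬L(r) ∨ ¬L(q) ∧ L(w1)))
The prefix is ∀z ∃v ∀p ∃r ∃q ∀w1: 3 universal, 3 existential.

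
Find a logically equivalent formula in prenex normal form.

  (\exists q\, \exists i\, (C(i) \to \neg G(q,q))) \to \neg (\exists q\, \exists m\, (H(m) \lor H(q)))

First replace A → B with ¬A ∨ B.
  \neg (\exists q\, \exists i\, (\neg C(i) \lor \neg G(q,q))) \lor \neg (\exists q\, \exists m\, (H(m) \lor H(q)))
Push ¬ through the quantifiers and connectives to reach negation normal form:
  (\forall q\, \forall i\, (C(i) \land G(q,q))) \lor (\forall q\, \forall m\, (\neg H(m) \land \neg H(q)))
Standardize variables apart so no two quantifiers bind the same name: q↦z.
  (\forall q\, \forall i\, (C(i) \land G(q,q))) \lor (\forall z\, \forall m\, (\neg H(m) \land \neg H(z)))
Finally move all quantifiers to the prefix:
  \forall q\, \forall i\, \forall z\, \forall m\, (C(i) \land G(q,q) \lor \neg H(m) \land \neg H(z))

\forall q\, \forall i\, \forall z\, \forall m\, (C(i) \land G(q,q) \lor \neg H(m) \land \neg H(z))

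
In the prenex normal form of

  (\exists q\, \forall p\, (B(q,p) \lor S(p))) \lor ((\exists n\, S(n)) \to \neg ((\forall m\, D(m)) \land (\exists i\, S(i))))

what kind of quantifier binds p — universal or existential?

Rewrite implications/biconditionals: A → B as ¬A ∨ B.
  (\exists q\, \forall p\, (B(q,p) \lor S(p))) \lor \neg (\exists n\, S(n)) \lor \neg ((\forall m\, D(m)) \land (\exists i\, S(i)))
Drive negations inward (¬∀x A ≡ ∃x ¬A, ¬∃x A ≡ ∀x ¬A, De Morgan for ∧/∨):
  (\exists q\, \forall p\, (B(q,p) \lor S(p))) \lor (\forall n\, \neg S(n)) \lor (\exists m\, \neg D(m)) \lor (\forall i\, \neg S(i))
Pull the quantifiers to the front (each side's bound variable is not free in the other side):
  \exists q\, \forall p\, \forall n\, \exists m\, \forall i\, (B(q,p) \lor S(p) \lor \neg S(n) \lor \neg D(m) \lor \neg S(i))
The quantifier \forall p sits under an even number of negations (counting the antecedent side of each →), so it remains universal.

universal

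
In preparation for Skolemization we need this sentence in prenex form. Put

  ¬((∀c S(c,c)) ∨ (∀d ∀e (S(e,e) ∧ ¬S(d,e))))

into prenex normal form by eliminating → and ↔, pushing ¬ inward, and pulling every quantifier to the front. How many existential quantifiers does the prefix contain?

Push ¬ through the quantifiers and connectives to reach negation normal form:
  (∃c ¬S(c,c)) ∧ (∃d ∃e (¬S(e,e) ∨ S(d,e)))
All bound variables are already distinct, so no renaming is needed.
Pull the quantifiers to the front (each side's bound variable is not free in the other side):
  ∃c ∃d ∃e (¬S(c,c) ∧ (¬S(e,e) ∨ S(d,e)))
The prefix is ∃c ∃d ∃e: 0 universal, 3 existential.

3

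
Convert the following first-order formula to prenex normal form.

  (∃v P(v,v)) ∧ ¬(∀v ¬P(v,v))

∃v ∃c (P(v,v) ∧ P(c,c))

Push ¬ through the quantifiers and connectives to reach negation normal form:
  (∃v P(v,v)) ∧ (∃v P(v,v))
Give each quantifier a distinct variable: v↦c.
  (∃v P(v,v)) ∧ (∃c P(c,c))
Pull the quantifiers to the front (each side's bound variable is not free in the other side):
  ∃v ∃c (P(v,v) ∧ P(c,c))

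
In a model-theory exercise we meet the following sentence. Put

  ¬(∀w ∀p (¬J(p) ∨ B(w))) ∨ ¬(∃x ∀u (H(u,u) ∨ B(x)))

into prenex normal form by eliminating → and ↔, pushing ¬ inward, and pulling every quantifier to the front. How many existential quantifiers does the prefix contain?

Push ¬ through the quantifiers and connectives to reach negation normal form:
  (∃w ∃p (J(p) ∧ ¬B(w))) ∨ (∀x ∃u (¬H(u,u) ∧ ¬B(x)))
All bound variables are already distinct, so no renaming is needed.
Finally move all quantifiers to the prefix:
  ∃w ∃p ∀x ∃u (J(p) ∧ ¬B(w) ∨ ¬H(u,u) ∧ ¬B(x))
The prefix is ∃w ∃p ∀x ∃u: 1 universal, 3 existential.

3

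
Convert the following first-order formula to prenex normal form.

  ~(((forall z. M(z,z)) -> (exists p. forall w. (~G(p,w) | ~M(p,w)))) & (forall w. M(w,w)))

Rewrite implications/biconditionals: A → B as ¬A ∨ B.
  ~((~(forall z. M(z,z)) | (exists p. forall w. (~G(p,w) | ~M(p,w)))) & (forall w. M(w,w)))
Push ¬ through the quantifiers and connectives to reach negation normal form:
  (forall z. M(z,z)) & (forall p. exists w. (G(p,w) & M(p,w))) | (exists w. ~M(w,w))
Standardize variables apart so no two quantifiers bind the same name: w↦x1.
  (forall z. M(z,z)) & (forall p. exists w. (G(p,w) & M(p,w))) | (exists x1. ~M(x1,x1))
Pull the quantifiers to the front (each side's bound variable is not free in the other side):
  forall z. forall p. exists w. exists x1. (M(z,z) & G(p,w) & M(p,w) | ~M(x1,x1))

forall z. forall p. exists w. exists x1. (M(z,z) & G(p,w) & M(p,w) | ~M(x1,x1))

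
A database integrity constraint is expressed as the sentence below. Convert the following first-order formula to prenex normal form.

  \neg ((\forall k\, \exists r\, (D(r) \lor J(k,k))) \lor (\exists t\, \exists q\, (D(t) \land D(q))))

Drive negations inward (¬∀x A ≡ ∃x ¬A, ¬∃x A ≡ ∀x ¬A, De Morgan for ∧/∨):
  (\exists k\, \forall r\, (\neg D(r) \land \neg J(k,k))) \land (\forall t\, \forall q\, (\neg D(t) \lor \neg D(q)))
All bound variables are already distinct, so no renaming is needed.
Finally move all quantifiers to the prefix:
  \exists k\, \forall r\, \forall t\, \forall q\, (\neg D(r) \land \neg J(k,k) \land (\neg D(t) \lor \neg D(q)))

\exists k\, \forall r\, \forall t\, \forall q\, (\neg D(r) \land \neg J(k,k) \land (\neg D(t) \lor \neg D(q)))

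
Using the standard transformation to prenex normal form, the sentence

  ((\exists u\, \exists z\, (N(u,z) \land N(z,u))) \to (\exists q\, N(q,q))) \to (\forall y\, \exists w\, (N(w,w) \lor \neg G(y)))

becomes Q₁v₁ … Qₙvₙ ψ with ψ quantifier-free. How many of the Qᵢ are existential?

Rewrite implications/biconditionals: A → B as ¬A ∨ B.
  \neg (\neg (\exists u\, \exists z\, (N(u,z) \land N(z,u))) \lor (\exists q\, N(q,q))) \lor (\forall y\, \exists w\, (N(w,w) \lor \neg G(y)))
Drive negations inward (¬∀x A ≡ ∃x ¬A, ¬∃x A ≡ ∀x ¬A, De Morgan for ∧/∨):
  (\exists u\, \exists z\, (N(u,z) \land N(z,u))) \land (\forall q\, \neg N(q,q)) \lor (\forall y\, \exists w\, (N(w,w) \lor \neg G(y)))
All bound variables are already distinct, so no renaming is needed.
Finally move all quantifiers to the prefix:
  \exists u\, \exists z\, \forall q\, \forall y\, \exists w\, (N(u,z) \land N(z,u) \land \neg N(q,q) \lor N(w,w) \lor \neg G(y))
The prefix is \exists u \exists z \forall q \forall y \exists w: 2 universal, 3 existential.

3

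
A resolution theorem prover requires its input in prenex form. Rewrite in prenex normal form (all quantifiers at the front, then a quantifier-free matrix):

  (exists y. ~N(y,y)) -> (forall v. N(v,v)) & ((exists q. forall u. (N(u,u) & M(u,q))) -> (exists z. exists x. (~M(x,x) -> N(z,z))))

Rewrite implications/biconditionals: A → B as ¬A ∨ B.
  ~(exists y. ~N(y,y)) | (forall v. N(v,v)) & (~(exists q. forall u. (N(u,u) & M(u,q))) | (exists z. exists x. (~~M(x,x) | N(z,z))))
Move each ¬ inward, flipping quantifiers it crosses:
  (forall y. N(y,y)) | (forall v. N(v,v)) & ((forall q. exists u. (~N(u,u) | ~M(u,q))) | (exists z. exists x. (M(x,x) | N(z,z))))
All bound variables are already distinct, so no renaming is needed.
Pull the quantifiers to the front (each side's bound variable is not free in the other side):
  forall y. forall v. forall q. exists u. exists z. exists x. (N(y,y) | N(v,v) & (~N(u,u) | ~M(u,q) | M(x,x) | N(z,z)))

forall y. forall v. forall q. exists u. exists z. exists x. (N(y,y) | N(v,v) & (~N(u,u) | ~M(u,q) | M(x,x) | N(z,z)))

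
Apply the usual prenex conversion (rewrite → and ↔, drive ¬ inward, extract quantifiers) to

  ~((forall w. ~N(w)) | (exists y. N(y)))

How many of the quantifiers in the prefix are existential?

Push ¬ through the quantifiers and connectives to reach negation normal form:
  (exists w. N(w)) & (forall y. ~N(y))
Extract every quantifier outward, since the variables are now distinct and don't occur free across branches:
  exists w. forall y. (N(w) & ~N(y))
The prefix is exists w forall y: 1 universal, 1 existential.

1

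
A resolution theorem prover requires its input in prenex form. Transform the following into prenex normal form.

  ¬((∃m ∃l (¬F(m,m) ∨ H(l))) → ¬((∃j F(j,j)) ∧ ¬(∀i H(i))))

∃m ∃l ∃j ∃i ((¬F(m,m) ∨ H(l)) ∧ F(j,j) ∧ ¬H(i))

First replace A → B with ¬A ∨ B.
  ¬(¬(∃m ∃l (¬F(m,m) ∨ H(l))) ∨ ¬((∃j F(j,j)) ∧ ¬(∀i H(i))))
Drive negations inward (¬∀x A ≡ ∃x ¬A, ¬∃x A ≡ ∀x ¬A, De Morgan for ∧/∨):
  (∃m ∃l (¬F(m,m) ∨ H(l))) ∧ (∃j F(j,j)) ∧ (∃i ¬H(i))
Finally move all quantifiers to the prefix:
  ∃m ∃l ∃j ∃i ((¬F(m,m) ∨ H(l)) ∧ F(j,j) ∧ ¬H(i))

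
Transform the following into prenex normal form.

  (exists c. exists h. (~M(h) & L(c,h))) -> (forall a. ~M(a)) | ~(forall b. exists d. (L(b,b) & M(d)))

forall c. forall h. forall a. exists b. forall d. (M(h) | ~L(c,h) | ~M(a) | ~L(b,b) | ~M(d))

First replace A → B with ¬A ∨ B.
  ~(exists c. exists h. (~M(h) & L(c,h))) | (forall a. ~M(a)) | ~(forall b. exists d. (L(b,b) & M(d)))
Drive negations inward (¬∀x A ≡ ∃x ¬A, ¬∃x A ≡ ∀x ¬A, De Morgan for ∧/∨):
  (forall c. forall h. (M(h) | ~L(c,h))) | (forall a. ~M(a)) | (exists b. forall d. (~L(b,b) | ~M(d)))
All bound variables are already distinct, so no renaming is needed.
Finally move all quantifiers to the prefix:
  forall c. forall h. forall a. exists b. forall d. (M(h) | ~L(c,h) | ~M(a) | ~L(b,b) | ~M(d))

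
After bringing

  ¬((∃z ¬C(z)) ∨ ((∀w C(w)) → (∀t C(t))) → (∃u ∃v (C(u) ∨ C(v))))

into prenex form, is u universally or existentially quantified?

universal

Rewrite implications/biconditionals: A → B as ¬A ∨ B.
  ¬(¬((∃z ¬C(z)) ∨ ¬(∀w C(w)) ∨ (∀t C(t))) ∨ (∃u ∃v (C(u) ∨ C(v))))
Move each ¬ inward, flipping quantifiers it crosses:
  ((∃z ¬C(z)) ∨ (∃w ¬C(w)) ∨ (∀t C(t))) ∧ (∀u ∀v (¬C(u) ∧ ¬C(v)))
Extract every quantifier outward, since the variables are now distinct and don't occur free across branches:
  ∃z ∃w ∀t ∀u ∀v ((¬C(z) ∨ ¬C(w) ∨ C(t)) ∧ ¬C(u) ∧ ¬C(v))
The quantifier ∃u sits under an odd number of negations (counting the antecedent side of each →), so it flips to ∀u.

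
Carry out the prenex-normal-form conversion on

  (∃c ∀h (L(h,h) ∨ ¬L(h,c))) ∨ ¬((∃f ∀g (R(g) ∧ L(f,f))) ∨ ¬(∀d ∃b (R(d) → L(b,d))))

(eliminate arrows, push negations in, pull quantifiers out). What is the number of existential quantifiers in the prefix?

Eliminate → and ↔ using ¬ and ∨.
  (∃c ∀h (L(h,h) ∨ ¬L(h,c))) ∨ ¬((∃f ∀g (R(g) ∧ L(f,f))) ∨ ¬(∀d ∃b (¬R(d) ∨ L(b,d))))
Move each ¬ inward, flipping quantifiers it crosses:
  (∃c ∀h (L(h,h) ∨ ¬L(h,c))) ∨ (∀f ∃g (¬R(g) ∨ ¬L(f,f))) ∧ (∀d ∃b (¬R(d) ∨ L(b,d)))
All bound variables are already distinct, so no renaming is needed.
Pull the quantifiers to the front (each side's bound variable is not free in the other side):
  ∃c ∀h ∀f ∃g ∀d ∃b (L(h,h) ∨ ¬L(h,c) ∨ (¬R(g) ∨ ¬L(f,f)) ∧ (¬R(d) ∨ L(b,d)))
The prefix is ∃c ∀h ∀f ∃g ∀d ∃b: 3 universal, 3 existential.

3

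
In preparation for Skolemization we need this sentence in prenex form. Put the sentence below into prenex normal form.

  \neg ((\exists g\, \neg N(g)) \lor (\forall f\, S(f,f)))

Push ¬ through the quantifiers and connectives to reach negation normal form:
  (\forall g\, N(g)) \land (\exists f\, \neg S(f,f))
Finally move all quantifiers to the prefix:
  \forall g\, \exists f\, (N(g) \land \neg S(f,f))

\forall g\, \exists f\, (N(g) \land \neg S(f,f))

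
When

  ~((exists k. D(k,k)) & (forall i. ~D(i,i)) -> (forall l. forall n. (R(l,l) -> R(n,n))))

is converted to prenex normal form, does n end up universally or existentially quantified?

Rewrite implications/biconditionals: A → B as ¬A ∨ B.
  ~(~((exists k. D(k,k)) & (forall i. ~D(i,i))) | (forall l. forall n. (~R(l,l) | R(n,n))))
Move each ¬ inward, flipping quantifiers it crosses:
  (exists k. D(k,k)) & (forall i. ~D(i,i)) & (exists l. exists n. (R(l,l) & ~R(n,n)))
All bound variables are already distinct, so no renaming is needed.
Pull the quantifiers to the front (each side's bound variable is not free in the other side):
  exists k. forall i. exists l. exists n. (D(k,k) & ~D(i,i) & R(l,l) & ~R(n,n))
The quantifier forall n sits under an odd number of negations (counting the antecedent side of each →), so it flips to exists n.

existential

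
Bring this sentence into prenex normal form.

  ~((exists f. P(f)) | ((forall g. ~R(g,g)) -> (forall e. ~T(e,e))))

forall f. forall g. exists e. (~P(f) & ~R(g,g) & T(e,e))

First replace A → B with ¬A ∨ B.
  ~((exists f. P(f)) | ~(forall g. ~R(g,g)) | (forall e. ~T(e,e)))
Drive negations inward (¬∀x A ≡ ∃x ¬A, ¬∃x A ≡ ∀x ¬A, De Morgan for ∧/∨):
  (forall f. ~P(f)) & (forall g. ~R(g,g)) & (exists e. T(e,e))
Finally move all quantifiers to the prefix:
  forall f. forall g. exists e. (~P(f) & ~R(g,g) & T(e,e))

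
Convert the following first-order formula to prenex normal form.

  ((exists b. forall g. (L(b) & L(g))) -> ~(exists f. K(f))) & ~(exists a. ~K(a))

forall b. exists g. forall f. forall a. ((~L(b) | ~L(g) | ~K(f)) & K(a))

Rewrite implications/biconditionals: A → B as ¬A ∨ B.
  (~(exists b. forall g. (L(b) & L(g))) | ~(exists f. K(f))) & ~(exists a. ~K(a))
Move each ¬ inward, flipping quantifiers it crosses:
  ((forall b. exists g. (~L(b) | ~L(g))) | (forall f. ~K(f))) & (forall a. K(a))
All bound variables are already distinct, so no renaming is needed.
Extract every quantifier outward, since the variables are now distinct and don't occur free across branches:
  forall b. exists g. forall f. forall a. ((~L(b) | ~L(g) | ~K(f)) & K(a))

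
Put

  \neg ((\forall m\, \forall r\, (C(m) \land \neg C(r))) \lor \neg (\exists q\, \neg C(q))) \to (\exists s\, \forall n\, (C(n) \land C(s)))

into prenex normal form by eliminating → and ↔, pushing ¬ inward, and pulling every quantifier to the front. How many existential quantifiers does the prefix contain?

1

Rewrite implications/biconditionals: A → B as ¬A ∨ B.
  \neg \neg ((\forall m\, \forall r\, (C(m) \land \neg C(r))) \lor \neg (\exists q\, \neg C(q))) \lor (\exists s\, \forall n\, (C(n) \land C(s)))
Drive negations inward (¬∀x A ≡ ∃x ¬A, ¬∃x A ≡ ∀x ¬A, De Morgan for ∧/∨):
  (\forall m\, \forall r\, (C(m) \land \neg C(r))) \lor (\forall q\, C(q)) \lor (\exists s\, \forall n\, (C(n) \land C(s)))
Finally move all quantifiers to the prefix:
  \forall m\, \forall r\, \forall q\, \exists s\, \forall n\, (C(m) \land \neg C(r) \lor C(q) \lor C(n) \land C(s))
The prefix is \forall m \forall r \forall q \exists s \forall n: 4 universal, 1 existential.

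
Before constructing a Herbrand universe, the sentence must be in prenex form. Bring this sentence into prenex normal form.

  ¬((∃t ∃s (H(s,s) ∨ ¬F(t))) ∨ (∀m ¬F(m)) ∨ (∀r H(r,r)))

Move each ¬ inward, flipping quantifiers it crosses:
  (∀t ∀s (¬H(s,s) ∧ F(t))) ∧ (∃m F(m)) ∧ (∃r ¬H(r,r))
All bound variables are already distinct, so no renaming is needed.
Extract every quantifier outward, since the variables are now distinct and don't occur free across branches:
  ∀t ∀s ∃m ∃r (¬H(s,s) ∧ F(t) ∧ F(m) ∧ ¬H(r,r))

∀t ∀s ∃m ∃r (¬H(s,s) ∧ F(t) ∧ F(m) ∧ ¬H(r,r))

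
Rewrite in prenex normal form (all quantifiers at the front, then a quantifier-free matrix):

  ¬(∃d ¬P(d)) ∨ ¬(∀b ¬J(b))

Push ¬ through the quantifiers and connectives to reach negation normal form:
  (∀d P(d)) ∨ (∃b J(b))
Finally move all quantifiers to the prefix:
  ∀d ∃b (P(d) ∨ J(b))

∀d ∃b (P(d) ∨ J(b))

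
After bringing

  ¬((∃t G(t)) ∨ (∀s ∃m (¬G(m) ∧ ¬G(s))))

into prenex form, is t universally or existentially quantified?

universal

Drive negations inward (¬∀x A ≡ ∃x ¬A, ¬∃x A ≡ ∀x ¬A, De Morgan for ∧/∨):
  (∀t ¬G(t)) ∧ (∃s ∀m (G(m) ∨ G(s)))
All bound variables are already distinct, so no renaming is needed.
Finally move all quantifiers to the prefix:
  ∀t ∃s ∀m (¬G(t) ∧ (G(m) ∨ G(s)))
The quantifier ∃t sits under an odd number of negations, so it flips to ∀t.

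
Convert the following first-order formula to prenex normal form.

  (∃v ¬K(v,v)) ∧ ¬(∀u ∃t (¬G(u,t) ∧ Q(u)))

Drive negations inward (¬∀x A ≡ ∃x ¬A, ¬∃x A ≡ ∀x ¬A, De Morgan for ∧/∨):
  (∃v ¬K(v,v)) ∧ (∃u ∀t (G(u,t) ∨ ¬Q(u)))
Extract every quantifier outward, since the variables are now distinct and don't occur free across branches:
  ∃v ∃u ∀t (¬K(v,v) ∧ (G(u,t) ∨ ¬Q(u)))

∃v ∃u ∀t (¬K(v,v) ∧ (G(u,t) ∨ ¬Q(u)))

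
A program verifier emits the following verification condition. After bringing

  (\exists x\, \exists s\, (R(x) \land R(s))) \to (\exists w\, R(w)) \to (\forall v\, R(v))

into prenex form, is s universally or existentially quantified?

universal

Rewrite implications/biconditionals: A → B as ¬A ∨ B.
  \neg (\exists x\, \exists s\, (R(x) \land R(s))) \lor \neg (\exists w\, R(w)) \lor (\forall v\, R(v))
Push ¬ through the quantifiers and connectives to reach negation normal form:
  (\forall x\, \forall s\, (\neg R(x) \lor \neg R(s))) \lor (\forall w\, \neg R(w)) \lor (\forall v\, R(v))
All bound variables are already distinct, so no renaming is needed.
Finally move all quantifiers to the prefix:
  \forall x\, \forall s\, \forall w\, \forall v\, (\neg R(x) \lor \neg R(s) \lor \neg R(w) \lor R(v))
The quantifier \exists s sits under an odd number of negations (counting the antecedent side of each →), so it flips to \forall s.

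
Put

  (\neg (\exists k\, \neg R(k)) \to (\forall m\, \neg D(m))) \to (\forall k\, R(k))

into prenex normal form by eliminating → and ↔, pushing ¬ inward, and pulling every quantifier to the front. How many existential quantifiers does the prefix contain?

1

Rewrite implications/biconditionals: A → B as ¬A ∨ B.
  \neg (\neg \neg (\exists k\, \neg R(k)) \lor (\forall m\, \neg D(m))) \lor (\forall k\, R(k))
Drive negations inward (¬∀x A ≡ ∃x ¬A, ¬∃x A ≡ ∀x ¬A, De Morgan for ∧/∨):
  (\forall k\, R(k)) \land (\exists m\, D(m)) \lor (\forall k\, R(k))
Rename bound variables to avoid capture: k↦c.
  (\forall k\, R(k)) \land (\exists m\, D(m)) \lor (\forall c\, R(c))
Finally move all quantifiers to the prefix:
  \forall k\, \exists m\, \forall c\, (R(k) \land D(m) \lor R(c))
The prefix is \forall k \exists m \forall c: 2 universal, 1 existential.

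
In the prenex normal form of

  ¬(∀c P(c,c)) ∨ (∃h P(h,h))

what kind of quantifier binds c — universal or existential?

existential

Push ¬ through the quantifiers and connectives to reach negation normal form:
  (∃c ¬P(c,c)) ∨ (∃h P(h,h))
Finally move all quantifiers to the prefix:
  ∃c ∃h (¬P(c,c) ∨ P(h,h))
The quantifier ∀c sits under an odd number of negations, so it flips to ∃c.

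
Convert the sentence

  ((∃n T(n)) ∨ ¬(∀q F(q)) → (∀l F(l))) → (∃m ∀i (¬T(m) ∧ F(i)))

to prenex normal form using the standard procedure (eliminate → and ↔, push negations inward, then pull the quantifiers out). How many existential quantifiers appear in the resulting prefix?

4

Rewrite implications/biconditionals: A → B as ¬A ∨ B.
  ¬(¬((∃n T(n)) ∨ ¬(∀q F(q))) ∨ (∀l F(l))) ∨ (∃m ∀i (¬T(m) ∧ F(i)))
Push ¬ through the quantifiers and connectives to reach negation normal form:
  ((∃n T(n)) ∨ (∃q ¬F(q))) ∧ (∃l ¬F(l)) ∨ (∃m ∀i (¬T(m) ∧ F(i)))
Pull the quantifiers to the front (each side's bound variable is not free in the other side):
  ∃n ∃q ∃l ∃m ∀i ((T(n) ∨ ¬F(q)) ∧ ¬F(l) ∨ ¬T(m) ∧ F(i))
The prefix is ∃n ∃q ∃l ∃m ∀i: 1 universal, 4 existential.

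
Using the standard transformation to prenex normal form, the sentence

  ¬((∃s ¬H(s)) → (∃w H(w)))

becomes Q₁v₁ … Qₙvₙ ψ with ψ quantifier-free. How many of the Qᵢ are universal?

1

First replace A → B with ¬A ∨ B.
  ¬(¬(∃s ¬H(s)) ∨ (∃w H(w)))
Drive negations inward (¬∀x A ≡ ∃x ¬A, ¬∃x A ≡ ∀x ¬A, De Morgan for ∧/∨):
  (∃s ¬H(s)) ∧ (∀w ¬H(w))
All bound variables are already distinct, so no renaming is needed.
Pull the quantifiers to the front (each side's bound variable is not free in the other side):
  ∃s ∀w (¬H(s) ∧ ¬H(w))
The prefix is ∃s ∀w: 1 universal, 1 existential.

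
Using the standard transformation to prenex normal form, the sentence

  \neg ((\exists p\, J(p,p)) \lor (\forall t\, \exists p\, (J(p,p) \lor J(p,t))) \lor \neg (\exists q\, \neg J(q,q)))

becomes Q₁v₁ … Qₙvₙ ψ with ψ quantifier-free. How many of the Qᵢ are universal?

2

Move each ¬ inward, flipping quantifiers it crosses:
  (\forall p\, \neg J(p,p)) \land (\exists t\, \forall p\, (\neg J(p,p) \land \neg J(p,t))) \land (\exists q\, \neg J(q,q))
Give each quantifier a distinct variable: p↦y1.
  (\forall p\, \neg J(p,p)) \land (\exists t\, \forall y1\, (\neg J(y1,y1) \land \neg J(y1,t))) \land (\exists q\, \neg J(q,q))
Extract every quantifier outward, since the variables are now distinct and don't occur free across branches:
  \forall p\, \exists t\, \forall y1\, \exists q\, (\neg J(p,p) \land \neg J(y1,y1) \land \neg J(y1,t) \land \neg J(q,q))
The prefix is \forall p \exists t \forall y1 \exists q: 2 universal, 2 existential.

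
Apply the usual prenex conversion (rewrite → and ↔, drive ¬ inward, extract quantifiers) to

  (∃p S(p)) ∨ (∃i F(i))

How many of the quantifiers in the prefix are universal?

0

All bound variables are already distinct, so no renaming is needed.
Finally move all quantifiers to the prefix:
  ∃p ∃i (S(p) ∨ F(i))
The prefix is ∃p ∃i: 0 universal, 2 existential.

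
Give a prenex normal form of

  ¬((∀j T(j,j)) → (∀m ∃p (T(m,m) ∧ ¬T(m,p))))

∀j ∃m ∀p (T(j,j) ∧ (¬T(m,m) ∨ T(m,p)))

First replace A → B with ¬A ∨ B.
  ¬(¬(∀j T(j,j)) ∨ (∀m ∃p (T(m,m) ∧ ¬T(m,p))))
Push ¬ through the quantifiers and connectives to reach negation normal form:
  (∀j T(j,j)) ∧ (∃m ∀p (¬T(m,m) ∨ T(m,p)))
All bound variables are already distinct, so no renaming is needed.
Pull the quantifiers to the front (each side's bound variable is not free in the other side):
  ∀j ∃m ∀p (T(j,j) ∧ (¬T(m,m) ∨ T(m,p)))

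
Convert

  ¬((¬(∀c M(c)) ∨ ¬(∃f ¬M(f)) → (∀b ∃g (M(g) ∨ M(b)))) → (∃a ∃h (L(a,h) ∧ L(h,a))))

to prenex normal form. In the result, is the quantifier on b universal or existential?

universal

First replace A → B with ¬A ∨ B.
  ¬(¬(¬(¬(∀c M(c)) ∨ ¬(∃f ¬M(f))) ∨ (∀b ∃g (M(g) ∨ M(b)))) ∨ (∃a ∃h (L(a,h) ∧ L(h,a))))
Push ¬ through the quantifiers and connectives to reach negation normal form:
  ((∀c M(c)) ∧ (∃f ¬M(f)) ∨ (∀b ∃g (M(g) ∨ M(b)))) ∧ (∀a ∀h (¬L(a,h) ∨ ¬L(h,a)))
Extract every quantifier outward, since the variables are now distinct and don't occur free across branches:
  ∀c ∃f ∀b ∃g ∀a ∀h ((M(c) ∧ ¬M(f) ∨ M(g) ∨ M(b)) ∧ (¬L(a,h) ∨ ¬L(h,a)))
The quantifier ∀b sits under an even number of negations (counting the antecedent side of each →), so it remains universal.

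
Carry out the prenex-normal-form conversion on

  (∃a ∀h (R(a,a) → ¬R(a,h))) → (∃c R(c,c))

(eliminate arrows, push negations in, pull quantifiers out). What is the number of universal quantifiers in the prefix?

Eliminate → and ↔ using ¬ and ∨.
  ¬(∃a ∀h (¬R(a,a) ∨ ¬R(a,h))) ∨ (∃c R(c,c))
Drive negations inward (¬∀x A ≡ ∃x ¬A, ¬∃x A ≡ ∀x ¬A, De Morgan for ∧/∨):
  (∀a ∃h (R(a,a) ∧ R(a,h))) ∨ (∃c R(c,c))
Pull the quantifiers to the front (each side's bound variable is not free in the other side):
  ∀a ∃h ∃c (R(a,a) ∧ R(a,h) ∨ R(c,c))
The prefix is ∀a ∃h ∃c: 1 universal, 2 existential.

1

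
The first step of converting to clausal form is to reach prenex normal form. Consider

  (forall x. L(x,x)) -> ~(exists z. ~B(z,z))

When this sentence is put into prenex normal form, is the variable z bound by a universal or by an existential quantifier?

Rewrite implications/biconditionals: A → B as ¬A ∨ B.
  ~(forall x. L(x,x)) | ~(exists z. ~B(z,z))
Push ¬ through the quantifiers and connectives to reach negation normal form:
  (exists x. ~L(x,x)) | (forall z. B(z,z))
All bound variables are already distinct, so no renaming is needed.
Extract every quantifier outward, since the variables are now distinct and don't occur free across branches:
  exists x. forall z. (~L(x,x) | B(z,z))
The quantifier exists z sits under an odd number of negations (counting the antecedent side of each →), so it flips to forall z.

universal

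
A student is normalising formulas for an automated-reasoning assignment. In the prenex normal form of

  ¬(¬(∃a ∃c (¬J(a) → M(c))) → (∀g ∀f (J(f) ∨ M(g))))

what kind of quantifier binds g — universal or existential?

existential

First replace A → B with ¬A ∨ B.
  ¬(¬¬(∃a ∃c (¬¬J(a) ∨ M(c))) ∨ (∀g ∀f (J(f) ∨ M(g))))
Push ¬ through the quantifiers and connectives to reach negation normal form:
  (∀a ∀c (¬J(a) ∧ ¬M(c))) ∧ (∃g ∃f (¬J(f) ∧ ¬M(g)))
Extract every quantifier outward, since the variables are now distinct and don't occur free across branches:
  ∀a ∀c ∃g ∃f (¬J(a) ∧ ¬M(c) ∧ ¬J(f) ∧ ¬M(g))
The quantifier ∀g sits under an odd number of negations (counting the antecedent side of each →), so it flips to ∃g.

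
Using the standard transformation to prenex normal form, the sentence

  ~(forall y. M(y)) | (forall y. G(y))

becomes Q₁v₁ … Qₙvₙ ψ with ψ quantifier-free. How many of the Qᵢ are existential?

Move each ¬ inward, flipping quantifiers it crosses:
  (exists y. ~M(y)) | (forall y. G(y))
Give each quantifier a distinct variable: y↦c.
  (exists y. ~M(y)) | (forall c. G(c))
Pull the quantifiers to the front (each side's bound variable is not free in the other side):
  exists y. forall c. (~M(y) | G(c))
The prefix is exists y forall c: 1 universal, 1 existential.

1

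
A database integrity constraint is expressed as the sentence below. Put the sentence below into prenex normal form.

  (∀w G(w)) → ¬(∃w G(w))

First replace A → B with ¬A ∨ B.
  ¬(∀w G(w)) ∨ ¬(∃w G(w))
Push ¬ through the quantifiers and connectives to reach negation normal form:
  (∃w ¬G(w)) ∨ (∀w ¬G(w))
Give each quantifier a distinct variable: w↦v1.
  (∃w ¬G(w)) ∨ (∀v1 ¬G(v1))
Extract every quantifier outward, since the variables are now distinct and don't occur free across branches:
  ∃w ∀v1 (¬G(w) ∨ ¬G(v1))

∃w ∀v1 (¬G(w) ∨ ¬G(v1))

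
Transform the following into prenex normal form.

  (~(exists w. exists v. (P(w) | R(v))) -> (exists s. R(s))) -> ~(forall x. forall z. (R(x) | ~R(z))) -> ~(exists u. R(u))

forall w. forall v. forall s. forall x. forall z. forall u. (~P(w) & ~R(v) & ~R(s) | R(x) | ~R(z) | ~R(u))

First replace A → B with ¬A ∨ B.
  ~(~~(exists w. exists v. (P(w) | R(v))) | (exists s. R(s))) | ~~(forall x. forall z. (R(x) | ~R(z))) | ~(exists u. R(u))
Move each ¬ inward, flipping quantifiers it crosses:
  (forall w. forall v. (~P(w) & ~R(v))) & (forall s. ~R(s)) | (forall x. forall z. (R(x) | ~R(z))) | (forall u. ~R(u))
All bound variables are already distinct, so no renaming is needed.
Finally move all quantifiers to the prefix:
  forall w. forall v. forall s. forall x. forall z. forall u. (~P(w) & ~R(v) & ~R(s) | R(x) | ~R(z) | ~R(u))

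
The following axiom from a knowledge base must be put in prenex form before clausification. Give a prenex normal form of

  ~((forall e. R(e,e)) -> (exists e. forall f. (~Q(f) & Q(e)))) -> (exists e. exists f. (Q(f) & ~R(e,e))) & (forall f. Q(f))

exists e. exists u. forall f. exists z1. exists z. forall x. (~R(e,e) | ~Q(f) & Q(u) | Q(z) & ~R(z1,z1) & Q(x))

Eliminate → and ↔ using ¬ and ∨.
  ~~(~(forall e. R(e,e)) | (exists e. forall f. (~Q(f) & Q(e)))) | (exists e. exists f. (Q(f) & ~R(e,e))) & (forall f. Q(f))
Push ¬ through the quantifiers and connectives to reach negation normal form:
  (exists e. ~R(e,e)) | (exists e. forall f. (~Q(f) & Q(e))) | (exists e. exists f. (Q(f) & ~R(e,e))) & (forall f. Q(f))
Rename bound variables to avoid capture: e↦u, e↦z1, f↦z, f↦x.
  (exists e. ~R(e,e)) | (exists u. forall f. (~Q(f) & Q(u))) | (exists z1. exists z. (Q(z) & ~R(z1,z1))) & (forall x. Q(x))
Extract every quantifier outward, since the variables are now distinct and don't occur free across branches:
  exists e. exists u. forall f. exists z1. exists z. forall x. (~R(e,e) | ~Q(f) & Q(u) | Q(z) & ~R(z1,z1) & Q(x))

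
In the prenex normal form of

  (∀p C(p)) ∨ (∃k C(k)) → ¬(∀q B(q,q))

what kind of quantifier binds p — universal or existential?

existential

Eliminate → and ↔ using ¬ and ∨.
  ¬((∀p C(p)) ∨ (∃k C(k))) ∨ ¬(∀q B(q,q))
Drive negations inward (¬∀x A ≡ ∃x ¬A, ¬∃x A ≡ ∀x ¬A, De Morgan for ∧/∨):
  (∃p ¬C(p)) ∧ (∀k ¬C(k)) ∨ (∃q ¬B(q,q))
All bound variables are already distinct, so no renaming is needed.
Extract every quantifier outward, since the variables are now distinct and don't occur free across branches:
  ∃p ∀k ∃q (¬C(p) ∧ ¬C(k) ∨ ¬B(q,q))
The quantifier ∀p sits under an odd number of negations (counting the antecedent side of each →), so it flips to ∃p.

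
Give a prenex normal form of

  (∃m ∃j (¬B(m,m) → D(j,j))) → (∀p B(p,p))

∀m ∀j ∀p (¬B(m,m) ∧ ¬D(j,j) ∨ B(p,p))

Rewrite implications/biconditionals: A → B as ¬A ∨ B.
  ¬(∃m ∃j (¬¬B(m,m) ∨ D(j,j))) ∨ (∀p B(p,p))
Push ¬ through the quantifiers and connectives to reach negation normal form:
  (∀m ∀j (¬B(m,m) ∧ ¬D(j,j))) ∨ (∀p B(p,p))
Pull the quantifiers to the front (each side's bound variable is not free in the other side):
  ∀m ∀j ∀p (¬B(m,m) ∧ ¬D(j,j) ∨ B(p,p))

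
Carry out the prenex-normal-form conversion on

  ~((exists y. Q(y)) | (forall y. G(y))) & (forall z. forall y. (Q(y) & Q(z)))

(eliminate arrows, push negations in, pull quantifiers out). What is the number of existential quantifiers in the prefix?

Drive negations inward (¬∀x A ≡ ∃x ¬A, ¬∃x A ≡ ∀x ¬A, De Morgan for ∧/∨):
  (forall y. ~Q(y)) & (exists y. ~G(y)) & (forall z. forall y. (Q(y) & Q(z)))
Rename bound variables to avoid capture: y↦y1, y↦z1.
  (forall y. ~Q(y)) & (exists y1. ~G(y1)) & (forall z. forall z1. (Q(z1) & Q(z)))
Extract every quantifier outward, since the variables are now distinct and don't occur free across branches:
  forall y. exists y1. forall z. forall z1. (~Q(y) & ~G(y1) & Q(z1) & Q(z))
The prefix is forall y exists y1 forall z forall z1: 3 universal, 1 existential.

1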